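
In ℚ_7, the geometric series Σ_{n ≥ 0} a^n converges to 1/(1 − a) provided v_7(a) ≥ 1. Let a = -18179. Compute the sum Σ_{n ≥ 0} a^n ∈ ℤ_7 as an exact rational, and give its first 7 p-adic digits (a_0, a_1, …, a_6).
Σ a^n = 1/(1 − a) = 1/18180;  first 7 digits = (1, 0, 0, 3, 6, 5, 1)

v_7(a) = 3 ≥ 1, so the series converges in ℤ_7 to 1/(1 − a) = 1/(1 − (-18179)) = 1/18180. Expand this rational in ℤ_7: compute digits iteratively via d_i = x_i mod 7, x_{i+1} = (x_i − d_i)/7. The first 7 digits are (1, 0, 0, 3, 6, 5, 1).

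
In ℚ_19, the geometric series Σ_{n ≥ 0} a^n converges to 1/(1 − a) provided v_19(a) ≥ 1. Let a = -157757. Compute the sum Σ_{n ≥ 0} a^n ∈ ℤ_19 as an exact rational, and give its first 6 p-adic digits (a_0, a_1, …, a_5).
Σ a^n = 1/(1 − a) = 1/157758;  first 6 digits = (1, 0, 0, 15, 17, 18)

v_19(a) = 3 ≥ 1, so the series converges in ℤ_19 to 1/(1 − a) = 1/(1 − (-157757)) = 1/157758. Expand this rational in ℤ_19: compute digits iteratively via d_i = x_i mod 19, x_{i+1} = (x_i − d_i)/19. The first 6 digits are (1, 0, 0, 15, 17, 18).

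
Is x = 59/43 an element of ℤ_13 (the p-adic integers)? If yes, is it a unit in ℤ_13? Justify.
x ∈ ℤ_13^× (unit); v_13(x) = 0

ℤ_13 = {x ∈ ℚ_13 : v_13(x) ≥ 0} and ℤ_13^× = {x ∈ ℤ_13 : v_13(x) = 0}. Here v_13(59/43) = v_13(num) − v_13(den) = 0; compare against these criteria.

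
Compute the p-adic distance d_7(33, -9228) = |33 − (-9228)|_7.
d_7(33, -9228) = 1/343

Step 1 — x − y = 33 − (-9228) = 9261. Step 2 — v_7(9261) = 3 (factor: 9261 = (7^3 · 27); the sign does not affect v_p). Step 3 — |x − y|_7 = 7^{-3} = 1/343.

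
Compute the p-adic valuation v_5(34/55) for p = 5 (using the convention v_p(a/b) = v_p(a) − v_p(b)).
v_5(34/55) = -1

Factor powers of 5 from the numerator and denominator of the reduced fraction: 34 = 5^0 · 34 and 55 = 5^1 · 11. Apply v_p(a/b) = v_p(a) − v_p(b): v_5(34/55) = 0 − 1 = -1.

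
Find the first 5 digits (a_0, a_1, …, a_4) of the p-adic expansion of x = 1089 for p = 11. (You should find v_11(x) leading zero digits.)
(a_0, …, a_4) = (0, 0, 9, 0, 0)

v_11(1089) = 2, so a_0 = ... = a_1 = 0. Factor out: x = 11^2 · u with u = 9 a unit in ℤ_11. Expand u iteratively via a_{v+i} = u_i mod 11, u_{i+1} = (u_i − a_{v+i})/11:
  u_0 = 9;  a_2 = 9;  u_1 = (u_0 − 9)/11 = 0
  u_1 = 0;  a_3 = 0;  u_2 = (u_1 − 0)/11 = 0
  u_2 = 0;  a_4 = 0;  u_3 = (u_2 − 0)/11 = 0
Digits: (0, 0, 9, 0, 0).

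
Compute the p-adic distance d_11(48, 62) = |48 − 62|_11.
d_11(48, 62) = 1

Step 1 — x − y = 48 − 62 = -14. Step 2 — v_11(-14) = 0 (factor: -14 = −(11^0 · 14); the sign does not affect v_p). Step 3 — |x − y|_11 = 11^{0} = 1.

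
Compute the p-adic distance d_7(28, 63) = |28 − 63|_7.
d_7(28, 63) = 1/7

Step 1 — x − y = 28 − 63 = -35. Step 2 — v_7(-35) = 1 (factor: -35 = −(7^1 · 5); the sign does not affect v_p). Step 3 — |x − y|_7 = 7^{-1} = 1/7.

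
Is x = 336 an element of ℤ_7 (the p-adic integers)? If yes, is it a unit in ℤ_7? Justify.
x ∈ ℤ_7 but not a unit; v_7(x) = 1 > 0

ℤ_7 = {x ∈ ℚ_7 : v_7(x) ≥ 0} and ℤ_7^× = {x ∈ ℤ_7 : v_7(x) = 0}. Here v_7(336) = v_7(num) − v_7(den) = 1; compare against these criteria.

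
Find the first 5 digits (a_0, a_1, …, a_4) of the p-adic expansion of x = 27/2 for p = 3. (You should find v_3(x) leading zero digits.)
(a_0, …, a_4) = (0, 0, 0, 2, 1)

v_3(27/2) = 3, so a_0 = ... = a_2 = 0. Factor out: x = 3^3 · u with u = 1/2 a unit in ℤ_3. Expand u iteratively via a_{v+i} = u_i mod 3, u_{i+1} = (u_i − a_{v+i})/3:
  u_0 = 1/2;  a_3 = 2;  u_1 = (u_0 − 2)/3 = -1/2
  u_1 = -1/2;  a_4 = 1;  u_2 = (u_1 − 1)/3 = -1/2
Digits: (0, 0, 0, 2, 1).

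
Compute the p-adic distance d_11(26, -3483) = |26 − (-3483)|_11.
d_11(26, -3483) = 1/121

Step 1 — x − y = 26 − (-3483) = 3509. Step 2 — v_11(3509) = 2 (factor: 3509 = (11^2 · 29); the sign does not affect v_p). Step 3 — |x − y|_11 = 11^{-2} = 1/121.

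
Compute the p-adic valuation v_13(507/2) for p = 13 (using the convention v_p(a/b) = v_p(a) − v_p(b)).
v_13(507/2) = 2

Factor powers of 13 from the numerator and denominator of the reduced fraction: 507 = 13^2 · 3 and 2 = 13^0 · 2. Apply v_p(a/b) = v_p(a) − v_p(b): v_13(507/2) = 2 − 0 = 2.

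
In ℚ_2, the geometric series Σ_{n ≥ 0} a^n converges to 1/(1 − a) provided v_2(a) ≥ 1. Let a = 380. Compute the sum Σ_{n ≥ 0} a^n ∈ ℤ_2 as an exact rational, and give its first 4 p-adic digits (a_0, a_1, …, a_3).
Σ a^n = 1/(1 − a) = -1/379;  first 4 digits = (1, 0, 1, 1)

v_2(a) = 2 ≥ 1, so the series converges in ℤ_2 to 1/(1 − a) = 1/(1 − 380) = -1/379. Expand this rational in ℤ_2: compute digits iteratively via d_i = x_i mod 2, x_{i+1} = (x_i − d_i)/2. The first 4 digits are (1, 0, 1, 1).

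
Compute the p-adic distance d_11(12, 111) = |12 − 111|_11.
d_11(12, 111) = 1/11

Step 1 — x − y = 12 − 111 = -99. Step 2 — v_11(-99) = 1 (factor: -99 = −(11^1 · 9); the sign does not affect v_p). Step 3 — |x − y|_11 = 11^{-1} = 1/11.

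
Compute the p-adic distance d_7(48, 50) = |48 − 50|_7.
d_7(48, 50) = 1

Step 1 — x − y = 48 − 50 = -2. Step 2 — v_7(-2) = 0 (factor: -2 = −(7^0 · 2); the sign does not affect v_p). Step 3 — |x − y|_7 = 7^{0} = 1.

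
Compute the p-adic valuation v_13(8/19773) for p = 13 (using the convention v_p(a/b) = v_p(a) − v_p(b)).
v_13(8/19773) = -3

Factor powers of 13 from the numerator and denominator of the reduced fraction: 8 = 13^0 · 8 and 19773 = 13^3 · 9. Apply v_p(a/b) = v_p(a) − v_p(b): v_13(8/19773) = 0 − 3 = -3.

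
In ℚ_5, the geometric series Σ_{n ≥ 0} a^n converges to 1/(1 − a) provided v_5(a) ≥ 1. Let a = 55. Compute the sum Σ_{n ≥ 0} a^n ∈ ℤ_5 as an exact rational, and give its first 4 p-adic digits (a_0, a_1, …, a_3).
Σ a^n = 1/(1 − a) = -1/54;  first 4 digits = (1, 1, 3, 0)

v_5(a) = 1 ≥ 1, so the series converges in ℤ_5 to 1/(1 − a) = 1/(1 − 55) = -1/54. Expand this rational in ℤ_5: compute digits iteratively via d_i = x_i mod 5, x_{i+1} = (x_i − d_i)/5. The first 4 digits are (1, 1, 3, 0).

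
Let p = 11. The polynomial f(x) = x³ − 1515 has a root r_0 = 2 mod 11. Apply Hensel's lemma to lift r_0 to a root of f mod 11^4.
r_3 = 6712 (mod 14641)

Hensel: r_{i+1} = r_i − f(r_i)/f′(r_i) mod 11^{i+2}, where f′(x) = 3x². Iterate:
  r_0 = 2 (mod 11)
  r_1 = 57 (mod 121)
  r_2 = 57 (mod 1331)
  r_3 = 6712 (mod 14641)
Final: r = 6712 with f(r) ≡ 0 mod 11^4.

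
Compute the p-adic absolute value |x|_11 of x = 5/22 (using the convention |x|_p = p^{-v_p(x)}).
|5/22|_11 = 11

Step 1 — compute v_11(x) by factoring powers of 11 out of the numerator and denominator: v_11(5/22) = -1. Step 2 — apply |x|_p = p^{-v_p(x)} = 11^{1} = 11.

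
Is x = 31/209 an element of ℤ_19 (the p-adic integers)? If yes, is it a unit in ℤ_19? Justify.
x ∉ ℤ_19 (v_19(x) = -1 < 0)

ℤ_19 = {x ∈ ℚ_19 : v_19(x) ≥ 0} and ℤ_19^× = {x ∈ ℤ_19 : v_19(x) = 0}. Here v_19(31/209) = v_19(num) − v_19(den) = -1; compare against these criteria.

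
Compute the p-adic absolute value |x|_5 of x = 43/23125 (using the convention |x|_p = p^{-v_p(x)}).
|43/23125|_5 = 625

Step 1 — compute v_5(x) by factoring powers of 5 out of the numerator and denominator: v_5(43/23125) = -4. Step 2 — apply |x|_p = p^{-v_p(x)} = 5^{4} = 625.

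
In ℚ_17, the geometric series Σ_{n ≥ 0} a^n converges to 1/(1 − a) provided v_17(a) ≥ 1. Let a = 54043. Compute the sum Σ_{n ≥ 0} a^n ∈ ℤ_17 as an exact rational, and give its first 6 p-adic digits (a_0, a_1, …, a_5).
Σ a^n = 1/(1 − a) = -1/54042;  first 6 digits = (1, 0, 0, 11, 0, 0)

v_17(a) = 3 ≥ 1, so the series converges in ℤ_17 to 1/(1 − a) = 1/(1 − 54043) = -1/54042. Expand this rational in ℤ_17: compute digits iteratively via d_i = x_i mod 17, x_{i+1} = (x_i − d_i)/17. The first 6 digits are (1, 0, 0, 11, 0, 0).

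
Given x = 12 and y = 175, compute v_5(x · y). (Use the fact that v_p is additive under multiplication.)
v_5(2100) = 2

v_p(x) = 0 (factor: 12 = 5^0 · 12); v_p(y) = 2 (factor: 175 = 5^2 · 7). Additivity: v_p(xy) = v_p(x) + v_p(y) = 0 + 2 = 2. (Direct check: xy = 2100 = 5^2 · (84).)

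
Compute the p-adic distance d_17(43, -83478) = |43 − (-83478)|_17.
d_17(43, -83478) = 1/83521

Step 1 — x − y = 43 − (-83478) = 83521. Step 2 — v_17(83521) = 4 (factor: 83521 = (17^4 · 1); the sign does not affect v_p). Step 3 — |x − y|_17 = 17^{-4} = 1/83521.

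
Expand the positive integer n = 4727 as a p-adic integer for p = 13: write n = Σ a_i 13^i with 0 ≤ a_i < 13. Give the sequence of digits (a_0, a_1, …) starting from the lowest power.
(a_0, a_1, …) = (8, 12, 1, 2)

Repeated division by 13 gives the digits low-to-high: 4727 = 8 + 12·13^1 + 1·13^2 + 2·13^3. Digit sequence: (8, 12, 1, 2).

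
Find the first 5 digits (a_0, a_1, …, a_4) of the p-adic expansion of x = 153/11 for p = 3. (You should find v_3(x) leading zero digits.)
(a_0, …, a_4) = (0, 0, 1, 1, 0)

v_3(153/11) = 2, so a_0 = ... = a_1 = 0. Factor out: x = 3^2 · u with u = 17/11 a unit in ℤ_3. Expand u iteratively via a_{v+i} = u_i mod 3, u_{i+1} = (u_i − a_{v+i})/3:
  u_0 = 17/11;  a_2 = 1;  u_1 = (u_0 − 1)/3 = 2/11
  u_1 = 2/11;  a_3 = 1;  u_2 = (u_1 − 1)/3 = -3/11
  u_2 = -3/11;  a_4 = 0;  u_3 = (u_2 − 0)/3 = -1/11
Digits: (0, 0, 1, 1, 0).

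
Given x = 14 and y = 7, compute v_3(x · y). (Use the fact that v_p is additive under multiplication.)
v_3(98) = 0

v_p(x) = 0 (factor: 14 = 3^0 · 14); v_p(y) = 0 (factor: 7 = 3^0 · 7). Additivity: v_p(xy) = v_p(x) + v_p(y) = 0 + 0 = 0. (Direct check: xy = 98 = 3^0 · (98).)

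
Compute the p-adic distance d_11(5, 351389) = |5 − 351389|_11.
d_11(5, 351389) = 1/14641

Step 1 — x − y = 5 − 351389 = -351384. Step 2 — v_11(-351384) = 4 (factor: -351384 = −(11^4 · 24); the sign does not affect v_p). Step 3 — |x − y|_11 = 11^{-4} = 1/14641.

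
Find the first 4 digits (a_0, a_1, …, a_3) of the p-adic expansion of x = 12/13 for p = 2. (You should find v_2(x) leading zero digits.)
(a_0, …, a_3) = (0, 0, 1, 1)

v_2(12/13) = 2, so a_0 = ... = a_1 = 0. Factor out: x = 2^2 · u with u = 3/13 a unit in ℤ_2. Expand u iteratively via a_{v+i} = u_i mod 2, u_{i+1} = (u_i − a_{v+i})/2:
  u_0 = 3/13;  a_2 = 1;  u_1 = (u_0 − 1)/2 = -5/13
  u_1 = -5/13;  a_3 = 1;  u_2 = (u_1 − 1)/2 = -9/13
Digits: (0, 0, 1, 1).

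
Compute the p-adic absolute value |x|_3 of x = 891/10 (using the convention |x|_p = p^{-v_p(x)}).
|891/10|_3 = 1/81

Step 1 — compute v_3(x) by factoring powers of 3 out of the numerator and denominator: v_3(891/10) = 4. Step 2 — apply |x|_p = p^{-v_p(x)} = 3^{-4} = 1/81.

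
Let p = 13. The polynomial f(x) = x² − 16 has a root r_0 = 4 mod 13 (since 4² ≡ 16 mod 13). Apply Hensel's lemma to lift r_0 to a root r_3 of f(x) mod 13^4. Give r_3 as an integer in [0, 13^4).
r_3 = 4 (mod 28561)

Hensel's recurrence: r_{i+1} = r_i − f(r_i)·(f′(r_i))^{-1} mod 13^{i+2}, with f′(x) = 2x. Iterate:
  r_0 = 4 (mod 13)
  r_1 = 4 (mod 169)
  r_2 = 4 (mod 2197)
  r_3 = 4 (mod 28561)
Final: r_3 = 4, and one checks f(r_3) ≡ 0 mod 13^4.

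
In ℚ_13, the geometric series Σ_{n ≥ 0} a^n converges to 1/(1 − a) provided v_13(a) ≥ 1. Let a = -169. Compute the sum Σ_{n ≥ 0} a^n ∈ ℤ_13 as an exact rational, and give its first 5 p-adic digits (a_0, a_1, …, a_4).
Σ a^n = 1/(1 − a) = 1/170;  first 5 digits = (1, 0, 12, 12, 0)

v_13(a) = 2 ≥ 1, so the series converges in ℤ_13 to 1/(1 − a) = 1/(1 − (-169)) = 1/170. Expand this rational in ℤ_13: compute digits iteratively via d_i = x_i mod 13, x_{i+1} = (x_i − d_i)/13. The first 5 digits are (1, 0, 12, 12, 0).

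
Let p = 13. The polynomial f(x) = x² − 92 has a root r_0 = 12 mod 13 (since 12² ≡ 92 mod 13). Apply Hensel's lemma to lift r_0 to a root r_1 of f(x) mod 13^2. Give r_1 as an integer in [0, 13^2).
r_1 = 38 (mod 169)

Hensel's recurrence: r_{i+1} = r_i − f(r_i)·(f′(r_i))^{-1} mod 13^{i+2}, with f′(x) = 2x. Iterate:
  r_0 = 12 (mod 13)
  r_1 = 38 (mod 169)
Final: r_1 = 38, and one checks f(r_1) ≡ 0 mod 13^2.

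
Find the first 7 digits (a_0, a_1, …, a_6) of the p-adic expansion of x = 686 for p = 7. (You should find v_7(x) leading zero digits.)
(a_0, …, a_6) = (0, 0, 0, 2, 0, 0, 0)

v_7(686) = 3, so a_0 = ... = a_2 = 0. Factor out: x = 7^3 · u with u = 2 a unit in ℤ_7. Expand u iteratively via a_{v+i} = u_i mod 7, u_{i+1} = (u_i − a_{v+i})/7:
  u_0 = 2;  a_3 = 2;  u_1 = (u_0 − 2)/7 = 0
  u_1 = 0;  a_4 = 0;  u_2 = (u_1 − 0)/7 = 0
  u_2 = 0;  a_5 = 0;  u_3 = (u_2 − 0)/7 = 0
  u_3 = 0;  a_6 = 0;  u_4 = (u_3 − 0)/7 = 0
Digits: (0, 0, 0, 2, 0, 0, 0).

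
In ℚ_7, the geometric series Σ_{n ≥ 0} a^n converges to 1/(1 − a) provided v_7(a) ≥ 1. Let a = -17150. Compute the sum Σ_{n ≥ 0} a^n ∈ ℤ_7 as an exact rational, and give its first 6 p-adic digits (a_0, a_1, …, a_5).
Σ a^n = 1/(1 − a) = 1/17151;  first 6 digits = (1, 0, 0, 6, 6, 5)

v_7(a) = 3 ≥ 1, so the series converges in ℤ_7 to 1/(1 − a) = 1/(1 − (-17150)) = 1/17151. Expand this rational in ℤ_7: compute digits iteratively via d_i = x_i mod 7, x_{i+1} = (x_i − d_i)/7. The first 6 digits are (1, 0, 0, 6, 6, 5).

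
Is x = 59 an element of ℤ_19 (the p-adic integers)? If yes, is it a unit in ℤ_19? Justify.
x ∈ ℤ_19^× (unit); v_19(x) = 0

ℤ_19 = {x ∈ ℚ_19 : v_19(x) ≥ 0} and ℤ_19^× = {x ∈ ℤ_19 : v_19(x) = 0}. Here v_19(59) = v_19(num) − v_19(den) = 0; compare against these criteria.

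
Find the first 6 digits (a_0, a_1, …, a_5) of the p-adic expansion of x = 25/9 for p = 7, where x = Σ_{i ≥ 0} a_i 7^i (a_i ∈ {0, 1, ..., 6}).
(a_0, …, a_5) = (2, 4, 1, 6, 3, 1)

v_7(25/9) = 0 (numerator and denominator both coprime to 7), so x ∈ ℤ_7^×. Compute digits iteratively via a_i = x_i mod 7, x_{i+1} = (x_i − a_i)/7, with x_0 = x:
  x_0 = 25/9;  a_0 = 2;  x_1 = (x_0 − 2)/7 = 1/9
  x_1 = 1/9;  a_1 = 4;  x_2 = (x_1 − 4)/7 = -5/9
  x_2 = -5/9;  a_2 = 1;  x_3 = (x_2 − 1)/7 = -2/9
  x_3 = -2/9;  a_3 = 6;  x_4 = (x_3 − 6)/7 = -8/9
  x_4 = -8/9;  a_4 = 3;  x_5 = (x_4 − 3)/7 = -5/9
  x_5 = -5/9;  a_5 = 1;  x_6 = (x_5 − 1)/7 = -2/9
Digits: (2, 4, 1, 6, 3, 1).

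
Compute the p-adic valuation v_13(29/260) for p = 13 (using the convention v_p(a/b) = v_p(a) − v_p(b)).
v_13(29/260) = -1

Factor powers of 13 from the numerator and denominator of the reduced fraction: 29 = 13^0 · 29 and 260 = 13^1 · 20. Apply v_p(a/b) = v_p(a) − v_p(b): v_13(29/260) = 0 − 1 = -1.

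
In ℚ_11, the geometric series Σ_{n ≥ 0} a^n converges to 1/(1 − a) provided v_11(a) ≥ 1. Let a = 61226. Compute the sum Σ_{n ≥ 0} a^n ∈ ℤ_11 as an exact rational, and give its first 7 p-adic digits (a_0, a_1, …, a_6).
Σ a^n = 1/(1 − a) = -1/61225;  first 7 digits = (1, 0, 0, 2, 4, 0, 4)

v_11(a) = 3 ≥ 1, so the series converges in ℤ_11 to 1/(1 − a) = 1/(1 − 61226) = -1/61225. Expand this rational in ℤ_11: compute digits iteratively via d_i = x_i mod 11, x_{i+1} = (x_i − d_i)/11. The first 7 digits are (1, 0, 0, 2, 4, 0, 4).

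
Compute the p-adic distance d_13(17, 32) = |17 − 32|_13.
d_13(17, 32) = 1

Step 1 — x − y = 17 − 32 = -15. Step 2 — v_13(-15) = 0 (factor: -15 = −(13^0 · 15); the sign does not affect v_p). Step 3 — |x − y|_13 = 13^{0} = 1.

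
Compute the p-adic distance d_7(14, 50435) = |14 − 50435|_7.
d_7(14, 50435) = 1/16807

Step 1 — x − y = 14 − 50435 = -50421. Step 2 — v_7(-50421) = 5 (factor: -50421 = −(7^5 · 3); the sign does not affect v_p). Step 3 — |x − y|_7 = 7^{-5} = 1/16807.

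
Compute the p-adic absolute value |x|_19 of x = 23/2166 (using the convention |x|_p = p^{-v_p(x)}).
|23/2166|_19 = 361

Step 1 — compute v_19(x) by factoring powers of 19 out of the numerator and denominator: v_19(23/2166) = -2. Step 2 — apply |x|_p = p^{-v_p(x)} = 19^{2} = 361.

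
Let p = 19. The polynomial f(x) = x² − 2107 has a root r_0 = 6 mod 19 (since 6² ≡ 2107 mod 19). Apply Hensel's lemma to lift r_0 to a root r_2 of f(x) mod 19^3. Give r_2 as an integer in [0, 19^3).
r_2 = 1773 (mod 6859)

Hensel's recurrence: r_{i+1} = r_i − f(r_i)·(f′(r_i))^{-1} mod 19^{i+2}, with f′(x) = 2x. Iterate:
  r_0 = 6 (mod 19)
  r_1 = 329 (mod 361)
  r_2 = 1773 (mod 6859)
Final: r_2 = 1773, and one checks f(r_2) ≡ 0 mod 19^3.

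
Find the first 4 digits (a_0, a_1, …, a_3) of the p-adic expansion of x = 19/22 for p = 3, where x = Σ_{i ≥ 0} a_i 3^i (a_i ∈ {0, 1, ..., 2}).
(a_0, …, a_3) = (1, 2, 0, 1)

v_3(19/22) = 0 (numerator and denominator both coprime to 3), so x ∈ ℤ_3^×. Compute digits iteratively via a_i = x_i mod 3, x_{i+1} = (x_i − a_i)/3, with x_0 = x:
  x_0 = 19/22;  a_0 = 1;  x_1 = (x_0 − 1)/3 = -1/22
  x_1 = -1/22;  a_1 = 2;  x_2 = (x_1 − 2)/3 = -15/22
  x_2 = -15/22;  a_2 = 0;  x_3 = (x_2 − 0)/3 = -5/22
  x_3 = -5/22;  a_3 = 1;  x_4 = (x_3 − 1)/3 = -9/22
Digits: (1, 2, 0, 1).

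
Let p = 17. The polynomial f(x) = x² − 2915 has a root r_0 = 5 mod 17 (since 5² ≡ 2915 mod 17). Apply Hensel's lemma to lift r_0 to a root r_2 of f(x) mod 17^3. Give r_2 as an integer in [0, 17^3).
r_2 = 294 (mod 4913)

Hensel's recurrence: r_{i+1} = r_i − f(r_i)·(f′(r_i))^{-1} mod 17^{i+2}, with f′(x) = 2x. Iterate:
  r_0 = 5 (mod 17)
  r_1 = 5 (mod 289)
  r_2 = 294 (mod 4913)
Final: r_2 = 294, and one checks f(r_2) ≡ 0 mod 17^3.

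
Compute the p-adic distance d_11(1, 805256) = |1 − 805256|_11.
d_11(1, 805256) = 1/161051

Step 1 — x − y = 1 − 805256 = -805255. Step 2 — v_11(-805255) = 5 (factor: -805255 = −(11^5 · 5); the sign does not affect v_p). Step 3 — |x − y|_11 = 11^{-5} = 1/161051.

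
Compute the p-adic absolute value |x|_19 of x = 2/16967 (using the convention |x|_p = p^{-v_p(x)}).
|2/16967|_19 = 361

Step 1 — compute v_19(x) by factoring powers of 19 out of the numerator and denominator: v_19(2/16967) = -2. Step 2 — apply |x|_p = p^{-v_p(x)} = 19^{2} = 361.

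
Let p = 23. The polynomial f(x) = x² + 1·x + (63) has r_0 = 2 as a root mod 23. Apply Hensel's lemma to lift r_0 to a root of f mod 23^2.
r_1 = 94 (mod 529)

Hensel: r_{i+1} = r_i − f(r_i)·(f′(r_i))^{-1} mod 23^{i+2}, f′(x) = 2x + 1. Iterate:
  r_0 = 2 (mod 23)
  r_1 = 94 (mod 529)
Final: r = 94 satisfies f(r) ≡ 0 mod 23^2.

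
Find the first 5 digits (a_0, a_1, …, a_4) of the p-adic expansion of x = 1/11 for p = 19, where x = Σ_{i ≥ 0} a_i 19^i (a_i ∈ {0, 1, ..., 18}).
(a_0, …, a_4) = (7, 10, 15, 13, 1)

v_19(1/11) = 0 (numerator and denominator both coprime to 19), so x ∈ ℤ_19^×. Compute digits iteratively via a_i = x_i mod 19, x_{i+1} = (x_i − a_i)/19, with x_0 = x:
  x_0 = 1/11;  a_0 = 7;  x_1 = (x_0 − 7)/19 = -4/11
  x_1 = -4/11;  a_1 = 10;  x_2 = (x_1 − 10)/19 = -6/11
  x_2 = -6/11;  a_2 = 15;  x_3 = (x_2 − 15)/19 = -9/11
  x_3 = -9/11;  a_3 = 13;  x_4 = (x_3 − 13)/19 = -8/11
  x_4 = -8/11;  a_4 = 1;  x_5 = (x_4 − 1)/19 = -1/11
Digits: (7, 10, 15, 13, 1).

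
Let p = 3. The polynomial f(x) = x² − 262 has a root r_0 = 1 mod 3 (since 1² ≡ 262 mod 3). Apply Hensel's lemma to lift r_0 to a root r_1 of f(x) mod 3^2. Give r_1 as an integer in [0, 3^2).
r_1 = 1 (mod 9)

Hensel's recurrence: r_{i+1} = r_i − f(r_i)·(f′(r_i))^{-1} mod 3^{i+2}, with f′(x) = 2x. Iterate:
  r_0 = 1 (mod 3)
  r_1 = 1 (mod 9)
Final: r_1 = 1, and one checks f(r_1) ≡ 0 mod 3^2.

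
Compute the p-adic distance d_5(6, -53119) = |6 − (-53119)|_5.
d_5(6, -53119) = 1/3125

Step 1 — x − y = 6 − (-53119) = 53125. Step 2 — v_5(53125) = 5 (factor: 53125 = (5^5 · 17); the sign does not affect v_p). Step 3 — |x − y|_5 = 5^{-5} = 1/3125.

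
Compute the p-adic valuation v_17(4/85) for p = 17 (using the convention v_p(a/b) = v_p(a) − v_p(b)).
v_17(4/85) = -1

Factor powers of 17 from the numerator and denominator of the reduced fraction: 4 = 17^0 · 4 and 85 = 17^1 · 5. Apply v_p(a/b) = v_p(a) − v_p(b): v_17(4/85) = 0 − 1 = -1.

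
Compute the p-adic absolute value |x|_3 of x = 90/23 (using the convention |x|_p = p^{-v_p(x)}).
|90/23|_3 = 1/9

Step 1 — compute v_3(x) by factoring powers of 3 out of the numerator and denominator: v_3(90/23) = 2. Step 2 — apply |x|_p = p^{-v_p(x)} = 3^{-2} = 1/9.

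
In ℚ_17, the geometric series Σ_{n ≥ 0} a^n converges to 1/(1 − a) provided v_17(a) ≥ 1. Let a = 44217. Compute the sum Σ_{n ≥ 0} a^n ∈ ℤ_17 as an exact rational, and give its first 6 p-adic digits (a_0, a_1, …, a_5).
Σ a^n = 1/(1 − a) = -1/44216;  first 6 digits = (1, 0, 0, 9, 0, 0)

v_17(a) = 3 ≥ 1, so the series converges in ℤ_17 to 1/(1 − a) = 1/(1 − 44217) = -1/44216. Expand this rational in ℤ_17: compute digits iteratively via d_i = x_i mod 17, x_{i+1} = (x_i − d_i)/17. The first 6 digits are (1, 0, 0, 9, 0, 0).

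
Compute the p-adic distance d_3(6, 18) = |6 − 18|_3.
d_3(6, 18) = 1/3

Step 1 — x − y = 6 − 18 = -12. Step 2 — v_3(-12) = 1 (factor: -12 = −(3^1 · 4); the sign does not affect v_p). Step 3 — |x − y|_3 = 3^{-1} = 1/3.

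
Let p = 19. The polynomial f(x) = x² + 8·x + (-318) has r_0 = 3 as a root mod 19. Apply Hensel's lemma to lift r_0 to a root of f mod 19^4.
r_3 = 70341 (mod 130321)

Hensel: r_{i+1} = r_i − f(r_i)·(f′(r_i))^{-1} mod 19^{i+2}, f′(x) = 2x + 8. Iterate:
  r_0 = 3 (mod 19)
  r_1 = 307 (mod 361)
  r_2 = 1751 (mod 6859)
  r_3 = 70341 (mod 130321)
Final: r = 70341 satisfies f(r) ≡ 0 mod 19^4.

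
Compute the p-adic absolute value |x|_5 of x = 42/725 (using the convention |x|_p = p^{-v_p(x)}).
|42/725|_5 = 25

Step 1 — compute v_5(x) by factoring powers of 5 out of the numerator and denominator: v_5(42/725) = -2. Step 2 — apply |x|_p = p^{-v_p(x)} = 5^{2} = 25.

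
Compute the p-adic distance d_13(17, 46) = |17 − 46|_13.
d_13(17, 46) = 1

Step 1 — x − y = 17 − 46 = -29. Step 2 — v_13(-29) = 0 (factor: -29 = −(13^0 · 29); the sign does not affect v_p). Step 3 — |x − y|_13 = 13^{0} = 1.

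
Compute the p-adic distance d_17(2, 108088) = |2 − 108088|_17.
d_17(2, 108088) = 1/4913

Step 1 — x − y = 2 − 108088 = -108086. Step 2 — v_17(-108086) = 3 (factor: -108086 = −(17^3 · 22); the sign does not affect v_p). Step 3 — |x − y|_17 = 17^{-3} = 1/4913.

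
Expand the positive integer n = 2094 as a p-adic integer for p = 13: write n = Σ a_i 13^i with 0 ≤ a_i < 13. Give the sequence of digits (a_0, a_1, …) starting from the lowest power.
(a_0, a_1, …) = (1, 5, 12)

Repeated division by 13 gives the digits low-to-high: 2094 = 1 + 5·13^1 + 12·13^2. Digit sequence: (1, 5, 12).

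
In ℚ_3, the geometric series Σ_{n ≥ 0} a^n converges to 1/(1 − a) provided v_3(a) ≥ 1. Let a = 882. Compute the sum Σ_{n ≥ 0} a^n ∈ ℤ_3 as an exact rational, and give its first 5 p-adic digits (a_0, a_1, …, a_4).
Σ a^n = 1/(1 − a) = -1/881;  first 5 digits = (1, 0, 2, 2, 2)

v_3(a) = 2 ≥ 1, so the series converges in ℤ_3 to 1/(1 − a) = 1/(1 − 882) = -1/881. Expand this rational in ℤ_3: compute digits iteratively via d_i = x_i mod 3, x_{i+1} = (x_i − d_i)/3. The first 5 digits are (1, 0, 2, 2, 2).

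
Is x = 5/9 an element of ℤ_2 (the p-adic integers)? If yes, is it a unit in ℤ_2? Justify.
x ∈ ℤ_2^× (unit); v_2(x) = 0

ℤ_2 = {x ∈ ℚ_2 : v_2(x) ≥ 0} and ℤ_2^× = {x ∈ ℤ_2 : v_2(x) = 0}. Here v_2(5/9) = v_2(num) − v_2(den) = 0; compare against these criteria.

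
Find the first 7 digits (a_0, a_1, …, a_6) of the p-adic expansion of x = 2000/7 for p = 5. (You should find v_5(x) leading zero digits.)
(a_0, …, a_6) = (0, 0, 0, 3, 2, 1, 4)

v_5(2000/7) = 3, so a_0 = ... = a_2 = 0. Factor out: x = 5^3 · u with u = 16/7 a unit in ℤ_5. Expand u iteratively via a_{v+i} = u_i mod 5, u_{i+1} = (u_i − a_{v+i})/5:
  u_0 = 16/7;  a_3 = 3;  u_1 = (u_0 − 3)/5 = -1/7
  u_1 = -1/7;  a_4 = 2;  u_2 = (u_1 − 2)/5 = -3/7
  u_2 = -3/7;  a_5 = 1;  u_3 = (u_2 − 1)/5 = -2/7
  u_3 = -2/7;  a_6 = 4;  u_4 = (u_3 − 4)/5 = -6/7
Digits: (0, 0, 0, 3, 2, 1, 4).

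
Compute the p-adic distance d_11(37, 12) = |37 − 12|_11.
d_11(37, 12) = 1

Step 1 — x − y = 37 − 12 = 25. Step 2 — v_11(25) = 0 (factor: 25 = (11^0 · 25); the sign does not affect v_p). Step 3 — |x − y|_11 = 11^{0} = 1.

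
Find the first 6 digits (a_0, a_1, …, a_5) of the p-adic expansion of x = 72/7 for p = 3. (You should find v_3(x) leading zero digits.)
(a_0, …, a_5) = (0, 0, 2, 1, 0, 2)

v_3(72/7) = 2, so a_0 = ... = a_1 = 0. Factor out: x = 3^2 · u with u = 8/7 a unit in ℤ_3. Expand u iteratively via a_{v+i} = u_i mod 3, u_{i+1} = (u_i − a_{v+i})/3:
  u_0 = 8/7;  a_2 = 2;  u_1 = (u_0 − 2)/3 = -2/7
  u_1 = -2/7;  a_3 = 1;  u_2 = (u_1 − 1)/3 = -3/7
  u_2 = -3/7;  a_4 = 0;  u_3 = (u_2 − 0)/3 = -1/7
  u_3 = -1/7;  a_5 = 2;  u_4 = (u_3 − 2)/3 = -5/7
Digits: (0, 0, 2, 1, 0, 2).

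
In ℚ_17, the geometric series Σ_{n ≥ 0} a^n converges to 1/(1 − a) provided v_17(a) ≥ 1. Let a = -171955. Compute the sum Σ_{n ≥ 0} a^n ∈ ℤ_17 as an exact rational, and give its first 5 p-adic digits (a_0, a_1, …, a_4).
Σ a^n = 1/(1 − a) = 1/171956;  first 5 digits = (1, 0, 0, 16, 14)

v_17(a) = 3 ≥ 1, so the series converges in ℤ_17 to 1/(1 − a) = 1/(1 − (-171955)) = 1/171956. Expand this rational in ℤ_17: compute digits iteratively via d_i = x_i mod 17, x_{i+1} = (x_i − d_i)/17. The first 5 digits are (1, 0, 0, 16, 14).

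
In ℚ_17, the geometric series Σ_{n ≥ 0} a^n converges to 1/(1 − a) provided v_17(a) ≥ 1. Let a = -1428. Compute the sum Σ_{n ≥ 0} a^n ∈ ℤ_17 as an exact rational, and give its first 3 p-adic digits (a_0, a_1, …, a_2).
Σ a^n = 1/(1 − a) = 1/1429;  first 3 digits = (1, 1, 13)

v_17(a) = 1 ≥ 1, so the series converges in ℤ_17 to 1/(1 − a) = 1/(1 − (-1428)) = 1/1429. Expand this rational in ℤ_17: compute digits iteratively via d_i = x_i mod 17, x_{i+1} = (x_i − d_i)/17. The first 3 digits are (1, 1, 13).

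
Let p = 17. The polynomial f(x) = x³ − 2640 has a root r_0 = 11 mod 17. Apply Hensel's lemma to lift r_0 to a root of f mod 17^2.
r_1 = 181 (mod 289)

Hensel: r_{i+1} = r_i − f(r_i)/f′(r_i) mod 17^{i+2}, where f′(x) = 3x². Iterate:
  r_0 = 11 (mod 17)
  r_1 = 181 (mod 289)
Final: r = 181 with f(r) ≡ 0 mod 17^2.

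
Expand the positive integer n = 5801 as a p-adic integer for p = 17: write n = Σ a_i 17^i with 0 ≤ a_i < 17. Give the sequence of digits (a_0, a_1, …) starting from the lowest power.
(a_0, a_1, …) = (4, 1, 3, 1)

Repeated division by 17 gives the digits low-to-high: 5801 = 4 + 1·17^1 + 3·17^2 + 1·17^3. Digit sequence: (4, 1, 3, 1).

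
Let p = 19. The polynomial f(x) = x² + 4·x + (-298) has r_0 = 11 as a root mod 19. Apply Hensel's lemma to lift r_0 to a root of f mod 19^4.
r_3 = 101832 (mod 130321)

Hensel: r_{i+1} = r_i − f(r_i)·(f′(r_i))^{-1} mod 19^{i+2}, f′(x) = 2x + 4. Iterate:
  r_0 = 11 (mod 19)
  r_1 = 30 (mod 361)
  r_2 = 5806 (mod 6859)
  r_3 = 101832 (mod 130321)
Final: r = 101832 satisfies f(r) ≡ 0 mod 19^4.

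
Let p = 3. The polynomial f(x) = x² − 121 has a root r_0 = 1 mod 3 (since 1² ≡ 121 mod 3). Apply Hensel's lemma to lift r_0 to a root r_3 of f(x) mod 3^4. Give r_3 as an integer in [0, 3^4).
r_3 = 70 (mod 81)

Hensel's recurrence: r_{i+1} = r_i − f(r_i)·(f′(r_i))^{-1} mod 3^{i+2}, with f′(x) = 2x. Iterate:
  r_0 = 1 (mod 3)
  r_1 = 7 (mod 9)
  r_2 = 16 (mod 27)
  r_3 = 70 (mod 81)
Final: r_3 = 70, and one checks f(r_3) ≡ 0 mod 3^4.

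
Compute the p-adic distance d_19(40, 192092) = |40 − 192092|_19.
d_19(40, 192092) = 1/6859

Step 1 — x − y = 40 − 192092 = -192052. Step 2 — v_19(-192052) = 3 (factor: -192052 = −(19^3 · 28); the sign does not affect v_p). Step 3 — |x − y|_19 = 19^{-3} = 1/6859.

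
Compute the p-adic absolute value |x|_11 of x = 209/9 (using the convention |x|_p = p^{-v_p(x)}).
|209/9|_11 = 1/11

Step 1 — compute v_11(x) by factoring powers of 11 out of the numerator and denominator: v_11(209/9) = 1. Step 2 — apply |x|_p = p^{-v_p(x)} = 11^{-1} = 1/11.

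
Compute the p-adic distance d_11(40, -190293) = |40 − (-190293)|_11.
d_11(40, -190293) = 1/14641

Step 1 — x − y = 40 − (-190293) = 190333. Step 2 — v_11(190333) = 4 (factor: 190333 = (11^4 · 13); the sign does not affect v_p). Step 3 — |x − y|_11 = 11^{-4} = 1/14641.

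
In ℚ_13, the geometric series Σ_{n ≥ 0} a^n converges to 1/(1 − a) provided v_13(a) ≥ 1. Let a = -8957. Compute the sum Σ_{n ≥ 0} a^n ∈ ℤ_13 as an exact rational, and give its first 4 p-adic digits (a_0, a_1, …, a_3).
Σ a^n = 1/(1 − a) = 1/8958;  first 4 digits = (1, 0, 12, 8)

v_13(a) = 2 ≥ 1, so the series converges in ℤ_13 to 1/(1 − a) = 1/(1 − (-8957)) = 1/8958. Expand this rational in ℤ_13: compute digits iteratively via d_i = x_i mod 13, x_{i+1} = (x_i − d_i)/13. The first 4 digits are (1, 0, 12, 8).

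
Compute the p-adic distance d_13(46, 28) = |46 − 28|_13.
d_13(46, 28) = 1

Step 1 — x − y = 46 − 28 = 18. Step 2 — v_13(18) = 0 (factor: 18 = (13^0 · 18); the sign does not affect v_p). Step 3 — |x − y|_13 = 13^{0} = 1.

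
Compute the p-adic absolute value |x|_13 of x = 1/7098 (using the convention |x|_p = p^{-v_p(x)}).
|1/7098|_13 = 169

Step 1 — compute v_13(x) by factoring powers of 13 out of the numerator and denominator: v_13(1/7098) = -2. Step 2 — apply |x|_p = p^{-v_p(x)} = 13^{2} = 169.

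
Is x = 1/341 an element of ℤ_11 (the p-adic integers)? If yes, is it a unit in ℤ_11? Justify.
x ∉ ℤ_11 (v_11(x) = -1 < 0)

ℤ_11 = {x ∈ ℚ_11 : v_11(x) ≥ 0} and ℤ_11^× = {x ∈ ℤ_11 : v_11(x) = 0}. Here v_11(1/341) = v_11(num) − v_11(den) = -1; compare against these criteria.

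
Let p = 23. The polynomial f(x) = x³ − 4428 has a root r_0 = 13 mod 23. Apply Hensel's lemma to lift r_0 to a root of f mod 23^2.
r_1 = 128 (mod 529)

Hensel: r_{i+1} = r_i − f(r_i)/f′(r_i) mod 23^{i+2}, where f′(x) = 3x². Iterate:
  r_0 = 13 (mod 23)
  r_1 = 128 (mod 529)
Final: r = 128 with f(r) ≡ 0 mod 23^2.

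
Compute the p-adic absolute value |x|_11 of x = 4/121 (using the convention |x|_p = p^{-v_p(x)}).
|4/121|_11 = 121

Step 1 — compute v_11(x) by factoring powers of 11 out of the numerator and denominator: v_11(4/121) = -2. Step 2 — apply |x|_p = p^{-v_p(x)} = 11^{2} = 121.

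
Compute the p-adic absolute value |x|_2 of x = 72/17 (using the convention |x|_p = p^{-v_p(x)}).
|72/17|_2 = 1/8

Step 1 — compute v_2(x) by factoring powers of 2 out of the numerator and denominator: v_2(72/17) = 3. Step 2 — apply |x|_p = p^{-v_p(x)} = 2^{-3} = 1/8.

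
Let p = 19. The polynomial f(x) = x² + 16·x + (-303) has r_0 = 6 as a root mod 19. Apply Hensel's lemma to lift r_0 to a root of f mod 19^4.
r_3 = 63200 (mod 130321)

Hensel: r_{i+1} = r_i − f(r_i)·(f′(r_i))^{-1} mod 19^{i+2}, f′(x) = 2x + 16. Iterate:
  r_0 = 6 (mod 19)
  r_1 = 25 (mod 361)
  r_2 = 1469 (mod 6859)
  r_3 = 63200 (mod 130321)
Final: r = 63200 satisfies f(r) ≡ 0 mod 19^4.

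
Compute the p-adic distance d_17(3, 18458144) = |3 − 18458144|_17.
d_17(3, 18458144) = 1/1419857

Step 1 — x − y = 3 − 18458144 = -18458141. Step 2 — v_17(-18458141) = 5 (factor: -18458141 = −(17^5 · 13); the sign does not affect v_p). Step 3 — |x − y|_17 = 17^{-5} = 1/1419857.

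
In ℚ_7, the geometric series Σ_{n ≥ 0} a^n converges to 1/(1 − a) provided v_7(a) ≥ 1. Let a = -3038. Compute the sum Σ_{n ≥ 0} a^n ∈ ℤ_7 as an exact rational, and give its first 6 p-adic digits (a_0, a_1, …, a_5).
Σ a^n = 1/(1 − a) = 1/3039;  first 6 digits = (1, 0, 1, 5, 6, 2)

v_7(a) = 2 ≥ 1, so the series converges in ℤ_7 to 1/(1 − a) = 1/(1 − (-3038)) = 1/3039. Expand this rational in ℤ_7: compute digits iteratively via d_i = x_i mod 7, x_{i+1} = (x_i − d_i)/7. The first 6 digits are (1, 0, 1, 5, 6, 2).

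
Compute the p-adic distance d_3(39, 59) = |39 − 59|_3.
d_3(39, 59) = 1

Step 1 — x − y = 39 − 59 = -20. Step 2 — v_3(-20) = 0 (factor: -20 = −(3^0 · 20); the sign does not affect v_p). Step 3 — |x − y|_3 = 3^{0} = 1.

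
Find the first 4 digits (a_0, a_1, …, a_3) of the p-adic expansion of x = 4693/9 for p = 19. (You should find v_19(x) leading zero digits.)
(a_0, …, a_3) = (0, 0, 12, 10)

v_19(4693/9) = 2, so a_0 = ... = a_1 = 0. Factor out: x = 19^2 · u with u = 13/9 a unit in ℤ_19. Expand u iteratively via a_{v+i} = u_i mod 19, u_{i+1} = (u_i − a_{v+i})/19:
  u_0 = 13/9;  a_2 = 12;  u_1 = (u_0 − 12)/19 = -5/9
  u_1 = -5/9;  a_3 = 10;  u_2 = (u_1 − 10)/19 = -5/9
Digits: (0, 0, 12, 10).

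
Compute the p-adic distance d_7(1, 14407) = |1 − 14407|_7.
d_7(1, 14407) = 1/2401

Step 1 — x − y = 1 − 14407 = -14406. Step 2 — v_7(-14406) = 4 (factor: -14406 = −(7^4 · 6); the sign does not affect v_p). Step 3 — |x − y|_7 = 7^{-4} = 1/2401.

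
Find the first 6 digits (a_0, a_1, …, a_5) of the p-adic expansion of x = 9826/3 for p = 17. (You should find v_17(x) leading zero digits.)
(a_0, …, a_5) = (0, 0, 0, 12, 5, 11)

v_17(9826/3) = 3, so a_0 = ... = a_2 = 0. Factor out: x = 17^3 · u with u = 2/3 a unit in ℤ_17. Expand u iteratively via a_{v+i} = u_i mod 17, u_{i+1} = (u_i − a_{v+i})/17:
  u_0 = 2/3;  a_3 = 12;  u_1 = (u_0 − 12)/17 = -2/3
  u_1 = -2/3;  a_4 = 5;  u_2 = (u_1 − 5)/17 = -1/3
  u_2 = -1/3;  a_5 = 11;  u_3 = (u_2 − 11)/17 = -2/3
Digits: (0, 0, 0, 12, 5, 11).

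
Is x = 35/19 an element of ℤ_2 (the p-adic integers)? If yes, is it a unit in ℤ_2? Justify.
x ∈ ℤ_2^× (unit); v_2(x) = 0

ℤ_2 = {x ∈ ℚ_2 : v_2(x) ≥ 0} and ℤ_2^× = {x ∈ ℤ_2 : v_2(x) = 0}. Here v_2(35/19) = v_2(num) − v_2(den) = 0; compare against these criteria.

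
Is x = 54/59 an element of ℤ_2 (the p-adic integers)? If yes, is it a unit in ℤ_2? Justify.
x ∈ ℤ_2 but not a unit; v_2(x) = 1 > 0

ℤ_2 = {x ∈ ℚ_2 : v_2(x) ≥ 0} and ℤ_2^× = {x ∈ ℤ_2 : v_2(x) = 0}. Here v_2(54/59) = v_2(num) − v_2(den) = 1; compare against these criteria.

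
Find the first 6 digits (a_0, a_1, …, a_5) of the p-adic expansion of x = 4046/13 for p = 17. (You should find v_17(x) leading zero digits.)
(a_0, …, a_5) = (0, 0, 5, 5, 1, 13)

v_17(4046/13) = 2, so a_0 = ... = a_1 = 0. Factor out: x = 17^2 · u with u = 14/13 a unit in ℤ_17. Expand u iteratively via a_{v+i} = u_i mod 17, u_{i+1} = (u_i − a_{v+i})/17:
  u_0 = 14/13;  a_2 = 5;  u_1 = (u_0 − 5)/17 = -3/13
  u_1 = -3/13;  a_3 = 5;  u_2 = (u_1 − 5)/17 = -4/13
  u_2 = -4/13;  a_4 = 1;  u_3 = (u_2 − 1)/17 = -1/13
  u_3 = -1/13;  a_5 = 13;  u_4 = (u_3 − 13)/17 = -10/13
Digits: (0, 0, 5, 5, 1, 13).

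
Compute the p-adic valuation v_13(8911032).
v_13(8911032) = 5

v_13(n) is the largest exponent k such that 13^k divides n. Factor out: 8911032 = 13^5 · 24. (Sign doesn't affect v_p.) So v_13(8911032) = 5.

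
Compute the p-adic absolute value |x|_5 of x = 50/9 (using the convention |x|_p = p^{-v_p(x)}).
|50/9|_5 = 1/25

Step 1 — compute v_5(x) by factoring powers of 5 out of the numerator and denominator: v_5(50/9) = 2. Step 2 — apply |x|_p = p^{-v_p(x)} = 5^{-2} = 1/25.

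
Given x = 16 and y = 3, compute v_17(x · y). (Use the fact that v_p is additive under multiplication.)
v_17(48) = 0

v_p(x) = 0 (factor: 16 = 17^0 · 16); v_p(y) = 0 (factor: 3 = 17^0 · 3). Additivity: v_p(xy) = v_p(x) + v_p(y) = 0 + 0 = 0. (Direct check: xy = 48 = 17^0 · (48).)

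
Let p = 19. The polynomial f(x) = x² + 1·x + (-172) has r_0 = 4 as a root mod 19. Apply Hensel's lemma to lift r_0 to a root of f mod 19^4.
r_3 = 96448 (mod 130321)

Hensel: r_{i+1} = r_i − f(r_i)·(f′(r_i))^{-1} mod 19^{i+2}, f′(x) = 2x + 1. Iterate:
  r_0 = 4 (mod 19)
  r_1 = 61 (mod 361)
  r_2 = 422 (mod 6859)
  r_3 = 96448 (mod 130321)
Final: r = 96448 satisfies f(r) ≡ 0 mod 19^4.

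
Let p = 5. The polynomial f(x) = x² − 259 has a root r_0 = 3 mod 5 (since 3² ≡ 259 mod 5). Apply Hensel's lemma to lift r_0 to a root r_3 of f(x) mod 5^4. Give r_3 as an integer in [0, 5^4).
r_3 = 253 (mod 625)

Hensel's recurrence: r_{i+1} = r_i − f(r_i)·(f′(r_i))^{-1} mod 5^{i+2}, with f′(x) = 2x. Iterate:
  r_0 = 3 (mod 5)
  r_1 = 3 (mod 25)
  r_2 = 3 (mod 125)
  r_3 = 253 (mod 625)
Final: r_3 = 253, and one checks f(r_3) ≡ 0 mod 5^4.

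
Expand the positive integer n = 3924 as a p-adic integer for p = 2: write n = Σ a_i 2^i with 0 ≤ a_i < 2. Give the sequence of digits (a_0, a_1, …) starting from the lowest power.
(a_0, a_1, …) = (0, 0, 1, 0, 1, 0, 1, 0, 1, 1, 1, 1)

Repeated division by 2 gives the digits low-to-high: 3924 = 1·2^2 + 1·2^4 + 1·2^6 + 1·2^8 + 1·2^9 + 1·2^10 + 1·2^11. Digit sequence: (0, 0, 1, 0, 1, 0, 1, 0, 1, 1, 1, 1).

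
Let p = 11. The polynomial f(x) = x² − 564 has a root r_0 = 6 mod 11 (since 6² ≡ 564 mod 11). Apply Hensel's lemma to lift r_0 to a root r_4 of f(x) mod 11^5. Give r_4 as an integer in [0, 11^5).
r_4 = 14086 (mod 161051)

Hensel's recurrence: r_{i+1} = r_i − f(r_i)·(f′(r_i))^{-1} mod 11^{i+2}, with f′(x) = 2x. Iterate:
  r_0 = 6 (mod 11)
  r_1 = 50 (mod 121)
  r_2 = 776 (mod 1331)
  r_3 = 14086 (mod 14641)
  r_4 = 14086 (mod 161051)
Final: r_4 = 14086, and one checks f(r_4) ≡ 0 mod 11^5.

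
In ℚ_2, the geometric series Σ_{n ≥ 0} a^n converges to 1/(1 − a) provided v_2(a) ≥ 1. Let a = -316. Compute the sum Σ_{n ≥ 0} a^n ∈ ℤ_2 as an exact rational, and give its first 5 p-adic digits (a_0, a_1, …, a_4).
Σ a^n = 1/(1 − a) = 1/317;  first 5 digits = (1, 0, 1, 0, 1)

v_2(a) = 2 ≥ 1, so the series converges in ℤ_2 to 1/(1 − a) = 1/(1 − (-316)) = 1/317. Expand this rational in ℤ_2: compute digits iteratively via d_i = x_i mod 2, x_{i+1} = (x_i − d_i)/2. The first 5 digits are (1, 0, 1, 0, 1).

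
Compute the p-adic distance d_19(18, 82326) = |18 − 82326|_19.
d_19(18, 82326) = 1/6859

Step 1 — x − y = 18 − 82326 = -82308. Step 2 — v_19(-82308) = 3 (factor: -82308 = −(19^3 · 12); the sign does not affect v_p). Step 3 — |x − y|_19 = 19^{-3} = 1/6859.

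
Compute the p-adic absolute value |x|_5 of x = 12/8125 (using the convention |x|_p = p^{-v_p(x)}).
|12/8125|_5 = 625

Step 1 — compute v_5(x) by factoring powers of 5 out of the numerator and denominator: v_5(12/8125) = -4. Step 2 — apply |x|_p = p^{-v_p(x)} = 5^{4} = 625.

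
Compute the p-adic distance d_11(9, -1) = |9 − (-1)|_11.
d_11(9, -1) = 1

Step 1 — x − y = 9 − (-1) = 10. Step 2 — v_11(10) = 0 (factor: 10 = (11^0 · 10); the sign does not affect v_p). Step 3 — |x − y|_11 = 11^{0} = 1.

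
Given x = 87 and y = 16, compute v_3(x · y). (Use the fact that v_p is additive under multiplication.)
v_3(1392) = 1

v_p(x) = 1 (factor: 87 = 3^1 · 29); v_p(y) = 0 (factor: 16 = 3^0 · 16). Additivity: v_p(xy) = v_p(x) + v_p(y) = 1 + 0 = 1. (Direct check: xy = 1392 = 3^1 · (464).)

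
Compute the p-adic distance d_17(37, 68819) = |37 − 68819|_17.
d_17(37, 68819) = 1/4913

Step 1 — x − y = 37 − 68819 = -68782. Step 2 — v_17(-68782) = 3 (factor: -68782 = −(17^3 · 14); the sign does not affect v_p). Step 3 — |x − y|_17 = 17^{-3} = 1/4913.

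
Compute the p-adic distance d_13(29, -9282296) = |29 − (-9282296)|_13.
d_13(29, -9282296) = 1/371293

Step 1 — x − y = 29 − (-9282296) = 9282325. Step 2 — v_13(9282325) = 5 (factor: 9282325 = (13^5 · 25); the sign does not affect v_p). Step 3 — |x − y|_13 = 13^{-5} = 1/371293.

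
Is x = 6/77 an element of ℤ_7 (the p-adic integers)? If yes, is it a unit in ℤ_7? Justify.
x ∉ ℤ_7 (v_7(x) = -1 < 0)

ℤ_7 = {x ∈ ℚ_7 : v_7(x) ≥ 0} and ℤ_7^× = {x ∈ ℤ_7 : v_7(x) = 0}. Here v_7(6/77) = v_7(num) − v_7(den) = -1; compare against these criteria.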